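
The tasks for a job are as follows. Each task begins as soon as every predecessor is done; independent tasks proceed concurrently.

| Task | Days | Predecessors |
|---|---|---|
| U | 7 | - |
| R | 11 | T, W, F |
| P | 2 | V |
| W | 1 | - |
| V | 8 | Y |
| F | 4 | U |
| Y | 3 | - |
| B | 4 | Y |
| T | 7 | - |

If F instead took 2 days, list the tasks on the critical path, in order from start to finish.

U, F, R

As given, the longest chain is U→F→R = 7+4+11 = 22, so the finish is 22 days.
F is on the critical path; changing it to 2 makes that path 20 days.
No other chain overtakes it, so the finish is 20 days.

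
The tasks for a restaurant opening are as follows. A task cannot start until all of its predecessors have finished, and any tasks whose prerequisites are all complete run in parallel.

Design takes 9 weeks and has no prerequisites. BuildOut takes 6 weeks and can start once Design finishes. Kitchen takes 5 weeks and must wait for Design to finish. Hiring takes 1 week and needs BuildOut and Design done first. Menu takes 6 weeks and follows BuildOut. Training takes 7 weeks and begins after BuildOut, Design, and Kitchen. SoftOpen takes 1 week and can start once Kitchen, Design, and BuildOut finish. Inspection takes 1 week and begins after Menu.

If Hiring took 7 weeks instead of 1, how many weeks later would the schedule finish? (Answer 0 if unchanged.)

0

Baseline: Design→BuildOut→Menu→Inspection = 9+6+6+1 = 22 → 22 weeks.
Hiring has 6 weeks of float (longest path through it is 16).
The binding chain switches to Design→BuildOut→Hiring = 9+6+7 = 22; finish 22 weeks.
Change in finish: 22 − 22 = +0 weeks.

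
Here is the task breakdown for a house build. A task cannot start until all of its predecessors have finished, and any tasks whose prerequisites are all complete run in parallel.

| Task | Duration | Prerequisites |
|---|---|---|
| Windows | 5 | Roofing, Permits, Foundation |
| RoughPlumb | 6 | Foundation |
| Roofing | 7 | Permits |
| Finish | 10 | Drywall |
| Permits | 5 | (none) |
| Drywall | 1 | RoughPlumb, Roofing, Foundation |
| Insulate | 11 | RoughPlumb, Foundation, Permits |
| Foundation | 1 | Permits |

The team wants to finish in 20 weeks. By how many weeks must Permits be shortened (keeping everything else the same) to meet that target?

Current finish: 23 weeks; target: 20.
Permits is on every critical path, so each week cut from Permits cuts the finish by one (this holds down to a finish of 19).
Need 23 − 20 = 3 weeks off Permits → Permits becomes 2 weeks, finish becomes 20.

3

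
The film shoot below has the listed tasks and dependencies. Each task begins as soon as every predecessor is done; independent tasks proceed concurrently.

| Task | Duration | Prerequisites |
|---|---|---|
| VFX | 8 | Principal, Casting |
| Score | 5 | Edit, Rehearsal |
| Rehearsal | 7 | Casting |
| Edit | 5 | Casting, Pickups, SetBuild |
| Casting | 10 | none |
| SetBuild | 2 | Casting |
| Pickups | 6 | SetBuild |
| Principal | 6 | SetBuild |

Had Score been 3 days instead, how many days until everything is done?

Critical path before the change: Casting→SetBuild→Pickups→Edit→Score = 10+2+6+5+5 = 28 giving 28 days.
Since Score is critical, the -2 change carries straight to that chain (now 26 days).
New critical path: Casting→SetBuild→Principal→VFX = 10+2+6+8 = 26 ⇒ 26 days.

26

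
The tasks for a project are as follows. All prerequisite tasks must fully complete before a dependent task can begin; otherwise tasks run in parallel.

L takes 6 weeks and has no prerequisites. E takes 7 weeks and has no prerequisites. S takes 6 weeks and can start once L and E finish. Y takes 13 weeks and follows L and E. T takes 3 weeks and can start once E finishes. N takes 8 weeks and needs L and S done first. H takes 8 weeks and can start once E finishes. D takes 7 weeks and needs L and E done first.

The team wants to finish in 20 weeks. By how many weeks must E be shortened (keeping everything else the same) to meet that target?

1

Current finish: 21 weeks; target: 20.
E is on every critical path, so each week cut from E cuts the finish by one (this holds down to a finish of 20).
Need 21 − 20 = 1 week off E → E becomes 6 weeks, finish becomes 20.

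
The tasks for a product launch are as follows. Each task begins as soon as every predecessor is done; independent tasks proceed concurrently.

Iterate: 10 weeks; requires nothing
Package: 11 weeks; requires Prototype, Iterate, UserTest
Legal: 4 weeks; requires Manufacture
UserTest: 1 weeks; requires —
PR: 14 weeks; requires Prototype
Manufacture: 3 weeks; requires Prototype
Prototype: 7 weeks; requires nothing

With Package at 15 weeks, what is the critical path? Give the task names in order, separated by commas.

Baseline: Iterate→Package = 10+11 = 21 → 21 weeks.
Since Package is critical, the +4 change carries straight to that chain (now 25 weeks).
No other chain overtakes it, so the finish is 25 weeks.

Iterate, Package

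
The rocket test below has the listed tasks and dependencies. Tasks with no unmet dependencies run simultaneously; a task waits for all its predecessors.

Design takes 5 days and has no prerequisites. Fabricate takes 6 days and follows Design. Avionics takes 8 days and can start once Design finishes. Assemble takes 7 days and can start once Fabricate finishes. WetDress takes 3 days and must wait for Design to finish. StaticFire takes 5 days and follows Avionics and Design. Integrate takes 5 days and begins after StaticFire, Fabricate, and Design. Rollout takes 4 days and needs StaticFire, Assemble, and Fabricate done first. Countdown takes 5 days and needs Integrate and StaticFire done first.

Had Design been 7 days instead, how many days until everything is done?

Baseline: Design→Avionics→StaticFire→Integrate→Countdown = 5+8+5+5+5 = 28 → 28 days.
Design is on the critical path; changing it to 7 makes that path 30 days.
No other chain overtakes it, so the finish is 30 days.

30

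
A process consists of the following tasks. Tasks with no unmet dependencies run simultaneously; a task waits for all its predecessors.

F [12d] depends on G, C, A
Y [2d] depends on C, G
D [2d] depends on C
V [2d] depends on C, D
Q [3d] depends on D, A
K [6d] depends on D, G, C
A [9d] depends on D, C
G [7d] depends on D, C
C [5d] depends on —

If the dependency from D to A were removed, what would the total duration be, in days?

26

Original critical path: C→D→A→F = 5+2+9+12 = 28 ⇒ 28 days.
Without D→A, A's earliest start moves from 7 to 5.
After: C→D→G→F = 5+2+7+12 = 26 → 26 days.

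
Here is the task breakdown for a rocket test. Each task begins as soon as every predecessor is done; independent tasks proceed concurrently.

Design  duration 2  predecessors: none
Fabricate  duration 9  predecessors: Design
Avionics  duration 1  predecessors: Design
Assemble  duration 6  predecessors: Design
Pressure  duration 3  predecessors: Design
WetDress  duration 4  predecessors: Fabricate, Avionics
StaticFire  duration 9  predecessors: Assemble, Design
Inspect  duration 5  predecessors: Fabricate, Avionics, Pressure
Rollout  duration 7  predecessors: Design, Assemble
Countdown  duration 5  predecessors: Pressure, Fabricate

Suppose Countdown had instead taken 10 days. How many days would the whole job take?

Baseline: Design→Assemble→StaticFire = 2+6+9 = 17 → 17 days.
The longest path through Countdown is only 16 days, so Countdown has float 1.
Now Design→Fabricate→Countdown = 2+9+10 = 21 is longest, so the finish becomes 21 days.

21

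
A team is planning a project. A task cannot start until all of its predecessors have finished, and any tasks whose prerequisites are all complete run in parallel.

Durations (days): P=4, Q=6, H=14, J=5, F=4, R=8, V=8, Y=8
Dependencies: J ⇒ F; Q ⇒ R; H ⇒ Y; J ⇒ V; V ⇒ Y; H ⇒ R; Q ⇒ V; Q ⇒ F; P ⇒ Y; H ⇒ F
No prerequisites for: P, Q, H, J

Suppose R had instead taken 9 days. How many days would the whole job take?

Baseline: H→R = 14+8 = 22 → 22 days.
Since R is critical, the +1 change carries straight to that chain (now 23 days).
No other chain overtakes it, so the finish is 23 days.

23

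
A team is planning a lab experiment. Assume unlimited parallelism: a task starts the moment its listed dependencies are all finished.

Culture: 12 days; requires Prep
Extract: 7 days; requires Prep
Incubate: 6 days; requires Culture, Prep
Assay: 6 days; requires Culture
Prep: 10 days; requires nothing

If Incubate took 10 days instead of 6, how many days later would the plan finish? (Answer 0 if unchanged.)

4

Actual critical path: Prep→Culture→Incubate = 10+12+6 = 28 ⇒ 28 days.
Since Incubate is critical, the +4 change carries straight to that chain (now 32 days).
No other chain overtakes it, so the finish is 32 days.
Change in finish: 32 − 28 = +4 days.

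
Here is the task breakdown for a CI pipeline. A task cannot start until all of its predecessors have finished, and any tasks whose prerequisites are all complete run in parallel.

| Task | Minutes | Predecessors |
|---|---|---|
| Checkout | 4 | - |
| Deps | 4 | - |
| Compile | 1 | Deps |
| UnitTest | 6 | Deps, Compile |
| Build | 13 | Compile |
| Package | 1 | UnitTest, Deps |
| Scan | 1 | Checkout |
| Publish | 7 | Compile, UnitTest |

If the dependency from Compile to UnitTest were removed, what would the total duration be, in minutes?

18

Before: longest chain Deps→Compile→UnitTest→Publish = 4+1+6+7 = 18, finish 18.
Without Compile→UnitTest, UnitTest's earliest start moves from 5 to 4.
The longest chain is now Deps→Compile→Build = 4+1+13 = 18, so the schedule takes 18 minutes.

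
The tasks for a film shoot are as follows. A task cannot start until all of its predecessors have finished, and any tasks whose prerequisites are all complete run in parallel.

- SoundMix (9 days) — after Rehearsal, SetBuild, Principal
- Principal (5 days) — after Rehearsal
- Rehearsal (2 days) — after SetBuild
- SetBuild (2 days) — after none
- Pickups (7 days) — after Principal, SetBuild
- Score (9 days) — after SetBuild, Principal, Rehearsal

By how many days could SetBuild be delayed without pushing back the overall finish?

Critical path: SetBuild→Rehearsal→Principal→Score = 2+2+5+9 = 18, so the finish is 18 days.
The longest chain containing SetBuild totals 18 days.
So SetBuild can slip 2 − 2 = 0 days.

0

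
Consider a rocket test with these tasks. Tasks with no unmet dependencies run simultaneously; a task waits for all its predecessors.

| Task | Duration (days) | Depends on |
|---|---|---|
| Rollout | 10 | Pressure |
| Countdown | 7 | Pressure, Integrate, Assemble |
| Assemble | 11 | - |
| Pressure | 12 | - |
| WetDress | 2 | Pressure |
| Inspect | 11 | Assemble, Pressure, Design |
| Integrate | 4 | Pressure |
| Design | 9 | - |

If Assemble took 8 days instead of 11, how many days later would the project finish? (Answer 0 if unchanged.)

0

Critical path before the change: Pressure→Inspect = 12+11 = 23 giving 23 days.
Assemble is off the critical path — its longest chain is 22 days, giving 1 of slack.
The critical path is still Pressure→Inspect; finish is now 23 days.
Change in finish: 23 − 23 = +0 days.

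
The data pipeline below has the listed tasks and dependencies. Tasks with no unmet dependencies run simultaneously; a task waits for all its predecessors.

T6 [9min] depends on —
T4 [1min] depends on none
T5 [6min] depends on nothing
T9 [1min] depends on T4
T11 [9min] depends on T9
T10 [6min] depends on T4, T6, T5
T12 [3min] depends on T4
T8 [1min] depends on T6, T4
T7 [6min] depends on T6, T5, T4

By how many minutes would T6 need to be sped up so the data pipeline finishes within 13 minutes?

2

Current finish: 15 minutes; target: 13.
T6 is on every critical path, so each minute cut from T6 cuts the finish by one (this holds down to a finish of 12).
Need 15 − 13 = 2 minutes off T6 → T6 becomes 7 minutes, finish becomes 13.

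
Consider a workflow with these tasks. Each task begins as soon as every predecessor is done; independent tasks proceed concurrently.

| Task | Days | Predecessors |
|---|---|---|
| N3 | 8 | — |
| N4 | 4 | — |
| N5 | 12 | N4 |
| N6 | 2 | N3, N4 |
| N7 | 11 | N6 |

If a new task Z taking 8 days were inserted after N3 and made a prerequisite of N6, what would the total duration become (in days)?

Originally the job takes 21 days.
With Z inserted, N6 now waits for max(N3, N4, Z).
New critical path: N3→Z→N6→N7 = 8+8+2+11 = 29 ⇒ 29 days.

29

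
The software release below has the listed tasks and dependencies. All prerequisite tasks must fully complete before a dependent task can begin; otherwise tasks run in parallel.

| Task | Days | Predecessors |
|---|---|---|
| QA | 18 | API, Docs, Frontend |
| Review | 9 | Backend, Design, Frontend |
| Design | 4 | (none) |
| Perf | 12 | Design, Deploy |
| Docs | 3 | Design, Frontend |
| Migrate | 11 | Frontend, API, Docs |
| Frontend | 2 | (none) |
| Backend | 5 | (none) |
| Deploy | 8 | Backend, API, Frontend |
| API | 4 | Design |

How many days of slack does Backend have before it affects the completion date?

3

Critical path: Design→API→Deploy→Perf = 4+4+8+12 = 28, so the finish is 28 days.
Backend finishes as early as 5 and must finish by 8.
Slack of Backend = 3 − 0 = 3 days.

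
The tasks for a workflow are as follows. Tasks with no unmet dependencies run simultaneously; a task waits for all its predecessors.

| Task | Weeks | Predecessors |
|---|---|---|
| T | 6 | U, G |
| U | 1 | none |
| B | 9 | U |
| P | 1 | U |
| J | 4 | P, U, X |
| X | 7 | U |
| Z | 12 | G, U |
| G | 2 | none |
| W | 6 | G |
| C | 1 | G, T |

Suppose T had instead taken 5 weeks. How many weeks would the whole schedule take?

The binding path is G→Z = 2+12 = 14; finish at 14 weeks.
The longest path through T is only 9 weeks, so T has float 5.
No other chain overtakes it, so the finish is 14 weeks.

14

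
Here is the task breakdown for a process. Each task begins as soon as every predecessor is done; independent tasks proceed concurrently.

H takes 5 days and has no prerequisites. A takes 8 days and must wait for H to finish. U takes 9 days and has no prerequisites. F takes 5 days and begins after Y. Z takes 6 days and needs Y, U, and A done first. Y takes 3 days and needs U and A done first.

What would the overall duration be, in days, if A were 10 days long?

24

Critical path before the change: H→A→Y→Z = 5+8+3+6 = 22 giving 22 days.
A lies on that path, so at 10 days the path becomes 24 days.
That remains the longest chain; total 24 days.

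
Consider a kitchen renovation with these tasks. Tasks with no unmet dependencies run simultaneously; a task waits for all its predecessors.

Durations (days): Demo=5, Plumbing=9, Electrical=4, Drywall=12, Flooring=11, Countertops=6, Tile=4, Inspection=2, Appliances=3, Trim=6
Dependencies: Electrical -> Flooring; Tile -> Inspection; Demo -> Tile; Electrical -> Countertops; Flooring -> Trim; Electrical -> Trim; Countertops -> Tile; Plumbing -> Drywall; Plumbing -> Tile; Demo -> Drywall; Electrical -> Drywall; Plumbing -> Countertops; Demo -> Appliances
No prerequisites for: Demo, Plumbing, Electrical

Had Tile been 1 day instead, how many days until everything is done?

As given, the longest chain is Plumbing→Countertops→Tile→Inspection = 9+6+4+2 = 21, so the finish is 21 days.
Since Tile is critical, the -3 change carries straight to that chain (now 18 days).
The binding chain switches to Plumbing→Drywall = 9+12 = 21; finish 21 days.

21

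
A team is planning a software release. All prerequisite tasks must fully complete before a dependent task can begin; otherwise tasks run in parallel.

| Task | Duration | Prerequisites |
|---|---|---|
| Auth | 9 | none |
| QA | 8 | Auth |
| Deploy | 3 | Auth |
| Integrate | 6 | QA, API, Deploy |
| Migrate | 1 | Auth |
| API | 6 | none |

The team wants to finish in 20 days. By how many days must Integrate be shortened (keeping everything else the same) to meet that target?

3

Current finish: 23 days; target: 20.
Integrate is on every critical path, so each day cut from Integrate cuts the finish by one (this holds down to a finish of 18).
Need 23 − 20 = 3 days off Integrate → Integrate becomes 3 days, finish becomes 20.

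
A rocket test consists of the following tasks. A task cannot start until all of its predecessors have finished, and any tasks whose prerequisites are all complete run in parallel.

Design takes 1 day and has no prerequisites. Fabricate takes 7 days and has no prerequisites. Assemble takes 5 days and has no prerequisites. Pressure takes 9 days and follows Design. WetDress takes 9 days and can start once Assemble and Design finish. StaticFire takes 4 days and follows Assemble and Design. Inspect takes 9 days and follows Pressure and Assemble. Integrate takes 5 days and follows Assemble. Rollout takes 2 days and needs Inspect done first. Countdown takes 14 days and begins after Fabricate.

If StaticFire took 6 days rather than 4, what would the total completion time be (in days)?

Actual critical path: Design→Pressure→Inspect→Rollout = 1+9+9+2 = 21 ⇒ 21 days.
StaticFire has 12 days of float (longest path through it is 9).
That remains the longest chain; total 21 days.

21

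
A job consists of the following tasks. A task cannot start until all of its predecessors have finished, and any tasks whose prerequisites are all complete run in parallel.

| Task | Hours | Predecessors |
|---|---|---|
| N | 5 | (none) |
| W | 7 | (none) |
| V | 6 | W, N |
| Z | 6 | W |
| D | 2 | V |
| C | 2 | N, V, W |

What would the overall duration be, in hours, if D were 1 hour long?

Actual critical path: W→V→D = 7+6+2 = 15 ⇒ 15 hours.
D is on the critical path; changing it to 1 makes that path 14 hours.
The binding chain switches to W→V→C = 7+6+2 = 15; finish 15 hours.

15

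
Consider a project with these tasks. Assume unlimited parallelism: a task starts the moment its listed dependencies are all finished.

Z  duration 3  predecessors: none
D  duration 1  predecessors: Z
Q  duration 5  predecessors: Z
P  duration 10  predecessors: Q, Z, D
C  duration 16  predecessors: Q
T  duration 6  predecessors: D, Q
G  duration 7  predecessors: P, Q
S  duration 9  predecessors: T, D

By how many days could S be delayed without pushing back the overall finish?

2

The longest chain is Z→Q→P→G = 3+5+10+7 = 25; overall finish 25 days.
Longest path through S: 23 days (earliest finish 23, latest finish 25).
So S can slip 25 − 23 = 2 days.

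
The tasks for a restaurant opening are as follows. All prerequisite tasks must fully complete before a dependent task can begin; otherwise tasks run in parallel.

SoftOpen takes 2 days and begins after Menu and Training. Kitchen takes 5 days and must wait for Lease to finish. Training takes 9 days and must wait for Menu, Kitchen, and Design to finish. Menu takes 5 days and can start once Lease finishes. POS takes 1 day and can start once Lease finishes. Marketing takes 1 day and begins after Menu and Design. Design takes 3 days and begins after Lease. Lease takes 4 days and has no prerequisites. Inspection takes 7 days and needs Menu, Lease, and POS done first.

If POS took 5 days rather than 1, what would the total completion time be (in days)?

20

Baseline: Lease→Kitchen→Training→SoftOpen = 4+5+9+2 = 20 → 20 days.
The longest path through POS is only 12 days, so POS has float 8.
No other chain overtakes it, so the finish is 20 days.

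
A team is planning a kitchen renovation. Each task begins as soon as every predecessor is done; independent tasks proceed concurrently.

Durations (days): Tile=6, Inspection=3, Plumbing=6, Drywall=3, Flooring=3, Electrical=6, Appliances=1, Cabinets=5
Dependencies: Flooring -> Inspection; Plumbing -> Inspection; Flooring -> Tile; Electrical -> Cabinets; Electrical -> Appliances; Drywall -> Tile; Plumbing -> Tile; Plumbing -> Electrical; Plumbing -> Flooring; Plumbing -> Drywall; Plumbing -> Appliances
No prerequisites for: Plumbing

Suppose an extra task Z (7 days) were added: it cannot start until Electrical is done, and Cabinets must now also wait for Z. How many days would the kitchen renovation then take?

Originally the kitchen renovation takes 17 days.
With Z inserted, Cabinets now waits for max(Electrical, Z).
New critical path: Plumbing→Electrical→Z→Cabinets = 6+6+7+5 = 24 ⇒ 24 days.

24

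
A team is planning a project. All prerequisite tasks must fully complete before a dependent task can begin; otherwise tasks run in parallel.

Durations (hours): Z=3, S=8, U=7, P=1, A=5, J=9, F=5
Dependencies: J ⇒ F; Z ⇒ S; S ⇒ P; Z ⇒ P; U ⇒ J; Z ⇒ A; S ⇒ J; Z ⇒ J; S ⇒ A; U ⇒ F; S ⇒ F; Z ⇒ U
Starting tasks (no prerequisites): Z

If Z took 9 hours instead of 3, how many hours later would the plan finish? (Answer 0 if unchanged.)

Actual critical path: Z→S→J→F = 3+8+9+5 = 25 ⇒ 25 hours.
Since Z is critical, the +6 change carries straight to that chain (now 31 hours).
The critical path is still Z→S→J→F; finish is now 31 hours.
Change in finish: 31 − 25 = +6 hours.

6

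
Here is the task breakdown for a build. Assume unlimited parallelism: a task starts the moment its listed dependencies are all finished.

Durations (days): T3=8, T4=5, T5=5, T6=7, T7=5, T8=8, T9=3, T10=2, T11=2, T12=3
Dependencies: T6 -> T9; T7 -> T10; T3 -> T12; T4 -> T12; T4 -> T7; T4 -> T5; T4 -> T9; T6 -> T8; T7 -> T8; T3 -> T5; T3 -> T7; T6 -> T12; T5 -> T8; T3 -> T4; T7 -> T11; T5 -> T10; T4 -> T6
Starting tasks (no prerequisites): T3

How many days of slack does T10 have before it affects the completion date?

T3→T4→T6→T8 = 8+5+7+8 = 28 sets the makespan at 28 days.
Longest path through T10: 20 days (earliest finish 20, latest finish 28).
Float = 28 − 20 = 8.

8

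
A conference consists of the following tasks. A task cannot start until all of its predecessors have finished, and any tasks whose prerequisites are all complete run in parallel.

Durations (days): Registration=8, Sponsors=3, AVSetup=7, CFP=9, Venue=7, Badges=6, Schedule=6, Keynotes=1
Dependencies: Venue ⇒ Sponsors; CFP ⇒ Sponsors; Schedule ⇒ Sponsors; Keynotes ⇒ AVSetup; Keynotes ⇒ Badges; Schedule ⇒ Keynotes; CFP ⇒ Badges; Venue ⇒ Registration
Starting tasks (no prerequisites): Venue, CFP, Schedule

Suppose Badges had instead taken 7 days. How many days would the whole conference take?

16

Critical path before the change: CFP→Badges = 9+6 = 15 giving 15 days.
Since Badges is critical, the +1 change carries straight to that chain (now 16 days).
That remains the longest chain; total 16 days.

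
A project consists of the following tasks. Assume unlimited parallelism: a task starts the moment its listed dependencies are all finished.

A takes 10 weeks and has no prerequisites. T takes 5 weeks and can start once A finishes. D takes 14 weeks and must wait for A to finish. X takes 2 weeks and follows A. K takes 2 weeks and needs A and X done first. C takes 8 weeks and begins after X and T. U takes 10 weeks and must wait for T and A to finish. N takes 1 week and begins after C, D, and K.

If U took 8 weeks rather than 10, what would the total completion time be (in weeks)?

25

Baseline: A→T→U = 10+5+10 = 25 → 25 weeks.
Since U is critical, the -2 change carries straight to that chain (now 23 weeks).
New critical path: A→D→N = 10+14+1 = 25 ⇒ 25 weeks.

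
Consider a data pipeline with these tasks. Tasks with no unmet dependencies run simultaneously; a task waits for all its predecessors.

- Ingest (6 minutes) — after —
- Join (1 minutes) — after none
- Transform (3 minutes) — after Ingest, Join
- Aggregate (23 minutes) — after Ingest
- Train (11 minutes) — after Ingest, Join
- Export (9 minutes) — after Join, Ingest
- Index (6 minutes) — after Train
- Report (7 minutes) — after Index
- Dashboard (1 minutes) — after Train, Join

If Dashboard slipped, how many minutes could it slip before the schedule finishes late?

The longest chain is Ingest→Train→Index→Report = 6+11+6+7 = 30; overall finish 30 minutes.
Dashboard finishes as early as 18 and must finish by 30.
Float = 30 − 18 = 12.

12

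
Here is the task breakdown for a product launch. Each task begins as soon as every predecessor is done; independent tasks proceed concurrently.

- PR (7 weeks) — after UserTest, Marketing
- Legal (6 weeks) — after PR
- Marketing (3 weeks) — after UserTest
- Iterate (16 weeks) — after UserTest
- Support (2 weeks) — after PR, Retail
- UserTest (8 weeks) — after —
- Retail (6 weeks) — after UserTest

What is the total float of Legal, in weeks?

0

UserTest→Iterate = 8+16 = 24 sets the makespan at 24 weeks.
Longest path through Legal: 24 weeks (earliest finish 24, latest finish 24).
So Legal can slip 24 − 24 = 0 weeks.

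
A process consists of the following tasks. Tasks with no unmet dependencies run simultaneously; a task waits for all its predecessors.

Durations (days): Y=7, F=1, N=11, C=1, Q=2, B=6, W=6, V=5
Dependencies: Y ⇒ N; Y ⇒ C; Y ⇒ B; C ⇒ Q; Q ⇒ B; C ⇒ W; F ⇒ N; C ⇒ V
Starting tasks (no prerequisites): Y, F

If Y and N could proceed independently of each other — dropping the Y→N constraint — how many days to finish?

Original critical path: Y→N = 7+11 = 18 ⇒ 18 days.
Without Y→N, N's earliest start moves from 7 to 1.
New critical path: Y→C→Q→B = 7+1+2+6 = 16 ⇒ 16 days.

16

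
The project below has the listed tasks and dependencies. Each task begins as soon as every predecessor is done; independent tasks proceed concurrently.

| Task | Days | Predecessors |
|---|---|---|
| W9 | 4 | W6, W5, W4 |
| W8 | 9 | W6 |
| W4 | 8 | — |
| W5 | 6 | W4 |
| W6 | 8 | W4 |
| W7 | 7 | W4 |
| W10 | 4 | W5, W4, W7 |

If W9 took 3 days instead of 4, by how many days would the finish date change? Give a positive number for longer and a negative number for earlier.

0

Actual critical path: W4→W6→W8 = 8+8+9 = 25 ⇒ 25 days.
The longest path through W9 is only 20 days, so W9 has float 5.
No other chain overtakes it, so the finish is 25 days.
Change in finish: 25 − 25 = +0 days.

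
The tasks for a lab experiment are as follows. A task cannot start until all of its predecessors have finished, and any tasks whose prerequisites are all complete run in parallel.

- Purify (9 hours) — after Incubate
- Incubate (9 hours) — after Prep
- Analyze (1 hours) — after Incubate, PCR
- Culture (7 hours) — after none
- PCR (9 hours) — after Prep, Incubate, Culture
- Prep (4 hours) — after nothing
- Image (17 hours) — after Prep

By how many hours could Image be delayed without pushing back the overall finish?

Prep→Incubate→PCR→Analyze = 4+9+9+1 = 23 sets the makespan at 23 hours.
The longest chain containing Image totals 21 hours.
Float = 23 − 21 = 2.

2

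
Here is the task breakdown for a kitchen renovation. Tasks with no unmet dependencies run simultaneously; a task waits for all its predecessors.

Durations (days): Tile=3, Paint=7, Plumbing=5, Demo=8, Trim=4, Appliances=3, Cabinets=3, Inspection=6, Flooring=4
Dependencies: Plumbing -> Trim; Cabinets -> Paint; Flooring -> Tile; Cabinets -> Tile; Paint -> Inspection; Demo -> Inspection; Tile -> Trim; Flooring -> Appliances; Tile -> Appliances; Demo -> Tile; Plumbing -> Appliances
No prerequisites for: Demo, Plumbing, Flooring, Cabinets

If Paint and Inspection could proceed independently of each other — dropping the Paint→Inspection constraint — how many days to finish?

15

With the dependency in place, Cabinets→Paint→Inspection = 3+7+6 = 16 sets the finish at 16 days.
Without Paint→Inspection, Inspection's earliest start moves from 10 to 8.
After: Demo→Tile→Trim = 8+3+4 = 15 → 15 days.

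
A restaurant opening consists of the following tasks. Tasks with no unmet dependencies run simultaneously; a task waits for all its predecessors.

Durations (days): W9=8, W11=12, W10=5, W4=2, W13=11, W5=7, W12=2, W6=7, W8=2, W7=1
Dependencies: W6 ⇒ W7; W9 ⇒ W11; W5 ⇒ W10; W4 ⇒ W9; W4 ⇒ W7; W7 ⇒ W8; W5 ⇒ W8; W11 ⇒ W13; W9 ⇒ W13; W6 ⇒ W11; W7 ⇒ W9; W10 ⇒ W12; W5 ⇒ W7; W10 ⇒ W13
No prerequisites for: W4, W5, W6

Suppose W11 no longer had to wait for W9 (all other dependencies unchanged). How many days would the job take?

30

Before: longest chain W5→W7→W9→W11→W13 = 7+1+8+12+11 = 39, finish 39.
Without W9→W11, W11's earliest start moves from 16 to 7.
New critical path: W6→W11→W13 = 7+12+11 = 30 ⇒ 30 days.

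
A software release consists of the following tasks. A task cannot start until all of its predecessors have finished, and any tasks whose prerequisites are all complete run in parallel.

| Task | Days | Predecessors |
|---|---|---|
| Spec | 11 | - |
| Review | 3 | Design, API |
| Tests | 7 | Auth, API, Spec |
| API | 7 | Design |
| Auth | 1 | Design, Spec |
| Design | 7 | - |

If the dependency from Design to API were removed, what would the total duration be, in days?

19

With the dependency in place, Design→API→Tests = 7+7+7 = 21 sets the finish at 21 days.
Without Design→API, API's earliest start moves from 7 to 0.
New critical path: Spec→Auth→Tests = 11+1+7 = 19 ⇒ 19 days.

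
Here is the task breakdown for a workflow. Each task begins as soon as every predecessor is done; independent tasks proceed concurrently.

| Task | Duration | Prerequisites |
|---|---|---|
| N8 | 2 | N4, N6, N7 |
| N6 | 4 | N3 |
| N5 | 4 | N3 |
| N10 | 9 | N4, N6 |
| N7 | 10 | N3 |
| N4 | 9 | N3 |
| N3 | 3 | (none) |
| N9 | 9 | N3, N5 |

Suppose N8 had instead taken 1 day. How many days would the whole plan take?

Actual critical path: N3→N4→N10 = 3+9+9 = 21 ⇒ 21 days.
The longest path through N8 is only 15 days, so N8 has float 6.
The critical path is still N3→N4→N10; finish is now 21 days.

21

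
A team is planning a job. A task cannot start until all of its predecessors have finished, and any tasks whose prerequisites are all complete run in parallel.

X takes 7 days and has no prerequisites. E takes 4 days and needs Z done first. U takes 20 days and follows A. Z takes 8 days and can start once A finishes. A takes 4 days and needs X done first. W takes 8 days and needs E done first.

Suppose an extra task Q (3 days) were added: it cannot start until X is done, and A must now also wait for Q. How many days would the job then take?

Originally the job takes 31 days.
With Q inserted, A now waits for max(X, Q).
New critical path: X→Q→A→Z→E→W = 7+3+4+8+4+8 = 34 ⇒ 34 days.

34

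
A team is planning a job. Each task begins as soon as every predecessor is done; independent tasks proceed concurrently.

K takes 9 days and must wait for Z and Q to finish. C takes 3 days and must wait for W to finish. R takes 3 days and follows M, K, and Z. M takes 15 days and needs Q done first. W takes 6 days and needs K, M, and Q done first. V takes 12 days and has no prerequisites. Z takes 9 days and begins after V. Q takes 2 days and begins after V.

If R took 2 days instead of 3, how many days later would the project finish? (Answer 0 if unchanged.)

0

Baseline: V→Z→K→W→C = 12+9+9+6+3 = 39 → 39 days.
R is off the critical path — its longest chain is 33 days, giving 6 of slack.
The critical path is still V→Z→K→W→C; finish is now 39 days.
Change in finish: 39 − 39 = +0 days.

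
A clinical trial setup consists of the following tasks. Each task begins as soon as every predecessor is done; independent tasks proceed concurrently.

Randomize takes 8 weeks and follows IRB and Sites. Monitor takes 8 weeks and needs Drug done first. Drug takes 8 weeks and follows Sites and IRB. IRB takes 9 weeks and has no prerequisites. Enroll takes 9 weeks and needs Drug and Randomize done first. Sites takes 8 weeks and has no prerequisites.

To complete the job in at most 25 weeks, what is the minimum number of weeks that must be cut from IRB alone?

1

Current finish: 26 weeks; target: 25.
IRB is on every critical path, so each week cut from IRB cuts the finish by one (this holds down to a finish of 25).
Need 26 − 25 = 1 week off IRB → IRB becomes 8 weeks, finish becomes 25.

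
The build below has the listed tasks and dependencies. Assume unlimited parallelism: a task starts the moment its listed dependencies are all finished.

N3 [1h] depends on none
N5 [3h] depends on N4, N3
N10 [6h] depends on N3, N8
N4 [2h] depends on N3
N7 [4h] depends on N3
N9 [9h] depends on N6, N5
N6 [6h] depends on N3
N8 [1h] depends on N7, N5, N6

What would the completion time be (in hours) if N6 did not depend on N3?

Before: longest chain N3→N6→N9 = 1+6+9 = 16, finish 16.
Without N3→N6, N6's earliest start moves from 1 to 0.
New critical path: N3→N4→N5→N9 = 1+2+3+9 = 15 ⇒ 15 hours.

15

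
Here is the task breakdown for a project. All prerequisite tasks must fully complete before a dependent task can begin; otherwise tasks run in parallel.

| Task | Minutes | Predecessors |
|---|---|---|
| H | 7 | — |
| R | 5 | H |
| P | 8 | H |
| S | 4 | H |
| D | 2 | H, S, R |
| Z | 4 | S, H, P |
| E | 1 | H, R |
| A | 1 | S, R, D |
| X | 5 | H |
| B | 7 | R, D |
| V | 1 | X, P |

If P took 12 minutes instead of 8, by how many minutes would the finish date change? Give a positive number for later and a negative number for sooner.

The binding path is H→R→D→B = 7+5+2+7 = 21; finish at 21 minutes.
P has 2 minutes of float (longest path through it is 19).
New critical path: H→P→Z = 7+12+4 = 23 ⇒ 23 minutes.
Change in finish: 23 − 21 = +2 minutes.

2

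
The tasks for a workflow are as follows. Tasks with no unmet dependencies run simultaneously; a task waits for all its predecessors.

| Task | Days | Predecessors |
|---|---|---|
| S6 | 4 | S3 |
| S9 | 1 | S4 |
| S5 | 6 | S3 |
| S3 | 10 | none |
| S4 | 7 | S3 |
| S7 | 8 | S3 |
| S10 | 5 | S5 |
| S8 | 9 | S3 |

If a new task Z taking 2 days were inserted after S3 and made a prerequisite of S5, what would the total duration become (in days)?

23

Originally the project takes 21 days.
With Z inserted, S5 now waits for max(S3, Z).
New critical path: S3→Z→S5→S10 = 10+2+6+5 = 23 ⇒ 23 days.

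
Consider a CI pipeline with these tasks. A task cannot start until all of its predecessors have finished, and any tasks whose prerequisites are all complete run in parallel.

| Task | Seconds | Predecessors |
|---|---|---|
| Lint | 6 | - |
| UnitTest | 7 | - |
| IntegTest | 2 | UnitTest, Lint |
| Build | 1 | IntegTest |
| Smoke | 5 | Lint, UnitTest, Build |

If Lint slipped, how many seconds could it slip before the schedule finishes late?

1

Critical path: UnitTest→IntegTest→Build→Smoke = 7+2+1+5 = 15, so the finish is 15 seconds.
The longest chain containing Lint totals 14 seconds.
Slack of Lint = 1 − 0 = 1 second.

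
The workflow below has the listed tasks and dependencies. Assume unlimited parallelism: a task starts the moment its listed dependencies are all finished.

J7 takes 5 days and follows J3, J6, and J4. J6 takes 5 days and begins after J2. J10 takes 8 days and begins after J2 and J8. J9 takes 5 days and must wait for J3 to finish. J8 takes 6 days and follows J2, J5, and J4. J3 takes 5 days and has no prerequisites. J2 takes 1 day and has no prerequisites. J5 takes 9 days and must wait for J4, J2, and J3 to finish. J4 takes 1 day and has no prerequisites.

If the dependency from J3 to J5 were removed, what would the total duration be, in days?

With the dependency in place, J3→J5→J8→J10 = 5+9+6+8 = 28 sets the finish at 28 days.
Without J3→J5, J5's earliest start moves from 5 to 1.
New critical path: J2→J5→J8→J10 = 1+9+6+8 = 24 ⇒ 24 days.

24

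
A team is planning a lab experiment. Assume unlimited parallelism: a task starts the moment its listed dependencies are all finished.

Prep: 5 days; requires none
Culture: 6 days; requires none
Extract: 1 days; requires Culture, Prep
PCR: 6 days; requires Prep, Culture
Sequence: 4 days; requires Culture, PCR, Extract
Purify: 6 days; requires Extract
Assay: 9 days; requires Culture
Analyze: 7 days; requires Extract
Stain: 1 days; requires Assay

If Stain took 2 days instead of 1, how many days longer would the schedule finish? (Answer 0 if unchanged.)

1

As given, the longest chain is Culture→Assay→Stain = 6+9+1 = 16, so the finish is 16 days.
Stain is on the critical path; changing it to 2 makes that path 17 days.
No other chain overtakes it, so the finish is 17 days.
Change in finish: 17 − 16 = +1 days.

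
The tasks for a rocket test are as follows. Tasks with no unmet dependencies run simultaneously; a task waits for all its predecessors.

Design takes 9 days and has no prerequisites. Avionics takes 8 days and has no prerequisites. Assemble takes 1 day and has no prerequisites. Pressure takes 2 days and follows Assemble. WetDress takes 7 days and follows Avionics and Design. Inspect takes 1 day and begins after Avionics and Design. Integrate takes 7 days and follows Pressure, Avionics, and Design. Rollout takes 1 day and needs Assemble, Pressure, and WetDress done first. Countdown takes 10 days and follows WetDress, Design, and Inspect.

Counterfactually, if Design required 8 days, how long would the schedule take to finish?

25

The binding path is Design→WetDress→Countdown = 9+7+10 = 26; finish at 26 days.
Design lies on that path, so at 8 days the path becomes 25 days.
No other chain overtakes it, so the finish is 25 days.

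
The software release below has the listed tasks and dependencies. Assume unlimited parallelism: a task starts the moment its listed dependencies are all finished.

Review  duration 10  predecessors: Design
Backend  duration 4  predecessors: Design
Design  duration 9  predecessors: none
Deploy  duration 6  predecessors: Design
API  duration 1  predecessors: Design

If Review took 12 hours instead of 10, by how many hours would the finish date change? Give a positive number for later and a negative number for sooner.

Baseline: Design→Review = 9+10 = 19 → 19 hours.
Review is on the critical path; changing it to 12 makes that path 21 hours.
No other chain overtakes it, so the finish is 21 hours.
Change in finish: 21 − 19 = +2 hours.

2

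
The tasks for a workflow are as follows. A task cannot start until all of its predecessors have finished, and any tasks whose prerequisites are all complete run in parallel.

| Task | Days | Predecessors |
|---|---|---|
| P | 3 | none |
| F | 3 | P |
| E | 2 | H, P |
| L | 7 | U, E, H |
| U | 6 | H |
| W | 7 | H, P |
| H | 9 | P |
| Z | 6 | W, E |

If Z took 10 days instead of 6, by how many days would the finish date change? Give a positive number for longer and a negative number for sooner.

Actual critical path: P→H→W→Z = 3+9+7+6 = 25 ⇒ 25 days.
Since Z is critical, the +4 change carries straight to that chain (now 29 days).
That remains the longest chain; total 29 days.
Change in finish: 29 − 25 = +4 days.

4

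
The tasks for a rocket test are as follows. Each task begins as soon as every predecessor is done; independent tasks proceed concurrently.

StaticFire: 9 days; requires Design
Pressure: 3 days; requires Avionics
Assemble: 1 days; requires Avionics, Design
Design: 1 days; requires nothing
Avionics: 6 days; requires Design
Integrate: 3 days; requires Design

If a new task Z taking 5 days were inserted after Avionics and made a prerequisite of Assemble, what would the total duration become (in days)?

Originally the job takes 10 days.
With Z inserted, Assemble now waits for max(Avionics, Design, Z).
New critical path: Design→Avionics→Z→Assemble = 1+6+5+1 = 13 ⇒ 13 days.

13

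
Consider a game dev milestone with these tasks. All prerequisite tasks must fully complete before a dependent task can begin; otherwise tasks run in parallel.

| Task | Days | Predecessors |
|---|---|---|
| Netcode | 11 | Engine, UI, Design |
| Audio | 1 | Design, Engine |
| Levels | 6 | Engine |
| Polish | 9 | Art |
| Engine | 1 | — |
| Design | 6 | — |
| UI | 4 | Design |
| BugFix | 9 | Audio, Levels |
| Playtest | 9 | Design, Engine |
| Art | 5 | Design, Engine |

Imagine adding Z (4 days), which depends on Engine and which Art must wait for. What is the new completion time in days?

21

Originally the schedule takes 21 days.
With Z inserted, Art now waits for max(Design, Engine, Z).
New critical path: Design→UI→Netcode = 6+4+11 = 21 ⇒ 21 days.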